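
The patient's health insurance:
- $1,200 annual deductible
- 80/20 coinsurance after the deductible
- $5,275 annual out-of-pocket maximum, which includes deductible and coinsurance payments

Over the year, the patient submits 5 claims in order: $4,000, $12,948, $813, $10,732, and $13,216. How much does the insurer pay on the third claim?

Claim 1 ($4,000): $1,200 finishes the deductible; $2,800 goes to coinsurance; coinsurance $2,800 × 20% = $560. Cost to patient: $1,760. OOP to date $1,760. Insurer: $4,000 − $1,760 = $2,240.
Claim 2 ($12,948): deductible met; 20% of $12,948 = $2,589.60. Cost to patient: $2,589.60. OOP to date $4,349.60. Insurer: $12,948 − $2,589.60 = $10,358.40.
Claim 3 ($813): deductible met; 20% of $813 = $162.60. Patient pays $162.60; OOP now $4,512.20. Plan pays $813 − $162.60 = $650.40.

$650.40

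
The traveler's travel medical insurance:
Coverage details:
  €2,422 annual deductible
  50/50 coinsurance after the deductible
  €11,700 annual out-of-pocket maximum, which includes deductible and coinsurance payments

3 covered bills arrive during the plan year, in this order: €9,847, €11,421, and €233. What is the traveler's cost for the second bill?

€5,565.50

Claim 1 — €9,847: deductible takes €2,422, €7,425 remains; 50% of €7,425 = €3,712.50. Traveler owes €6,134.50 (running OOP €6,134.50).
Claim 2 — €11,421: deductible met; 50% of €11,421 = €5,710.50. That would push OOP to €11,845, over the €11,700 cap, so traveler pays €11,700 − €6,134.50 = €5,565.50.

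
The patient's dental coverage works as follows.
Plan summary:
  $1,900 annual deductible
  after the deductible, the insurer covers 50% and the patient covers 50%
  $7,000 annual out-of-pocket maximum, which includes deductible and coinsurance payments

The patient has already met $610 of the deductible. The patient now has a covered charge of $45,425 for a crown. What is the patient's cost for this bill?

$6,390

$610 of the $1,900 deductible is already met, leaving $1,290.
That leaves $45,425 − $1,290 = $44,135 for coinsurance.
Coinsurance: $44,135 × 50% = $22,067.50.
So the patient owes $1,290 + $22,067.50 = $23,357.50 before any cap.
That would bring total out-of-pocket to $23,967.50, past the $7,000 cap. The patient is capped at $7,000 − $610 = $6,390 on this claim.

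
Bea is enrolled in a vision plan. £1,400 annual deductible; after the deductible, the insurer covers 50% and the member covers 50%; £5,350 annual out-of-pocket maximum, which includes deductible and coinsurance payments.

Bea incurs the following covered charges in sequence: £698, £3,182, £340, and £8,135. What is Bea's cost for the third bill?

Claim 1 — £698: all of it applies to the deductible. Member pays £698; OOP now £698.
Claim 2 — £3,182: £702 finishes the deductible; £2,480 goes to coinsurance; coinsurance £2,480 × 50% = £1,240. Member pays £1,942; OOP now £2,640.
Claim 3 — £340: deductible already satisfied, so member's share is 50% × £340 = £170. Cost to member: £170. OOP to date £2,810.

£170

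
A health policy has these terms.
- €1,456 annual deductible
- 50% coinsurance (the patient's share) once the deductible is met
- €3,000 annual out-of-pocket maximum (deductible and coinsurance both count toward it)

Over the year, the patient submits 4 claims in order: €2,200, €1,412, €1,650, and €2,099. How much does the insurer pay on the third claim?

€1,184

Claim 1 — €2,200: €1,456 finishes the deductible; €744 goes to coinsurance; coinsurance €744 × 50% = €372. Cost to patient: €1,828. OOP to date €1,828. Plan pays €2,200 − €1,828 = €372.
Claim 2 — €1,412: deductible already satisfied, so patient's share is 50% × €1,412 = €706. Cost to patient: €706. OOP to date €2,534. Insurer: €1,412 − €706 = €706.
Claim 3 — €1,650: deductible met; 50% of €1,650 = €825. That would push OOP to €3,359, over the €3,000 cap, so patient pays €3,000 − €2,534 = €466. Insurer: €1,650 − €466 = €1,184.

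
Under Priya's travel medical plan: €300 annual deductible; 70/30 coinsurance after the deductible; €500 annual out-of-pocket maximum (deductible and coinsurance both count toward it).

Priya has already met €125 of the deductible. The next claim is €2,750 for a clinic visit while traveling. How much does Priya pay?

€375

Deductible still to meet: €300 − €125 = €175.
After the €175 deductible portion, €2,750 − €175 = €2,575 is subject to coinsurance.
Coinsurance: €2,575 × 30% = €772.50.
So the traveler owes €175 + €772.50 = €947.50 before any cap.
Adding €947.50 to the €125 already spent would give €1,072.50, which exceeds the €500 cap; the traveler pays just €500 − €125 = €375.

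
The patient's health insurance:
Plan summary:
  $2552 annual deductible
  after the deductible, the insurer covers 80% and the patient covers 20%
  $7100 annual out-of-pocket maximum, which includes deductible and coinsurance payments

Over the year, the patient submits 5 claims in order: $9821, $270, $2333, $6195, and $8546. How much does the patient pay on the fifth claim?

$1334.60

#1 ($9821): deductible takes $2552, $7269 remains; coinsurance $7269 × 20% = $1453.80. Cost to patient: $4005.80. OOP to date $4005.80.
#2 ($270): deductible met; 20% of $270 = $54. Cost to patient: $54. OOP to date $4059.80.
#3 ($2333): deductible already satisfied, so patient's share is 20% × $2333 = $466.60. Patient owes $466.60 (running OOP $4526.40).
#4 ($6195): deductible met; 20% of $6195 = $1239. Cost to patient: $1239. OOP to date $5765.40.
#5 ($8546): deductible already satisfied, so patient's share is 20% × $8546 = $1709.20. That would push OOP to $7474.60, over the $7100 cap, so patient pays $7100 − $5765.40 = $1334.60.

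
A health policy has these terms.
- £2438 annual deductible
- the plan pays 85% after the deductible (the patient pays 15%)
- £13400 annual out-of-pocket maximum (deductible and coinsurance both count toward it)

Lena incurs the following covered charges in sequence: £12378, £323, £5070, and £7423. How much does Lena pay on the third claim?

Claim 1 (£12378): £2438 finishes the deductible; £9940 goes to coinsurance; 15% of £9940 = £1491. Cost to patient: £3929. OOP to date £3929.
Claim 2 (£323): 15% coinsurance on £323 = £48.45. Cost to patient: £48.45. OOP to date £3977.45.
Claim 3 (£5070): 15% coinsurance on £5070 = £760.50. Patient pays £760.50; OOP now £4737.95.

£760.50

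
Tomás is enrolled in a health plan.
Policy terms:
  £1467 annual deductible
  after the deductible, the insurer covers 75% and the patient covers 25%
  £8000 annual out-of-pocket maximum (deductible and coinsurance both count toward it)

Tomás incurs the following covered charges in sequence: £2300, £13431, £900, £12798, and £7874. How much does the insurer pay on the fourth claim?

Claim 1 (£2300): £1467 to deductible, leaving £833; patient's 25% is £208.25. Patient owes £1675.25 (running OOP £1675.25). Plan pays £2300 − £1675.25 = £624.75.
Claim 2 (£13431): 25% coinsurance on £13431 = £3357.75. Patient owes £3357.75 (running OOP £5033). Insurer: £13431 − £3357.75 = £10073.25.
Claim 3 (£900): 25% coinsurance on £900 = £225. Cost to patient: £225. OOP to date £5258. Plan pays £900 − £225 = £675.
Claim 4 (£12798): deductible met; 25% of £12798 = £3199.50. That would push OOP to £8457.50, over the £8000 cap, so patient pays £8000 − £5258 = £2742. Insurer: £12798 − £2742 = £10056.

£10056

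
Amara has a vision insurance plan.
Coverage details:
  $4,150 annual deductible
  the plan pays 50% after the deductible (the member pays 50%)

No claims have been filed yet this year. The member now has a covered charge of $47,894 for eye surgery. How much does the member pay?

$26,022

Nothing has been paid toward the $4,150 deductible, so the first $4,150 of this charge is applied there.
After the $4,150 deductible portion, $47,894 − $4,150 = $43,744 is subject to coinsurance.
50% of $43,744 = $21,872 falls to the member.
Member responsibility: $4,150 + $21,872 = $26,022.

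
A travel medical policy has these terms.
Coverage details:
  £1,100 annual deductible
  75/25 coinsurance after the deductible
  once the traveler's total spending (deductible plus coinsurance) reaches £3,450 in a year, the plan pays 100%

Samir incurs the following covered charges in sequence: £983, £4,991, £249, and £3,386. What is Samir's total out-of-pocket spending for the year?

Claim 1 — £983: all of it applies to the deductible. Cost to traveler: £983. OOP to date £983.
Claim 2 — £4,991: deductible takes £117, £4,874 remains; 25% of £4,874 = £1,218.50. Traveler pays £1,335.50; OOP now £2,318.50.
Claim 3 — £249: 25% coinsurance on £249 = £62.25. Traveler pays £62.25; OOP now £2,380.75.
Claim 4 — £3,386: deductible met; 25% of £3,386 = £846.50. Traveler pays £846.50; OOP now £3,227.25.
Summing the traveler's payments: £983 + £1,335.50 + £62.25 + £846.50 = £3,227.25.

£3,227.25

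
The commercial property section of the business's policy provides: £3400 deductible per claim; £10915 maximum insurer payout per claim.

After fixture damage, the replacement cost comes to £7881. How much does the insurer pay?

£4481

Less the £3400 deductible: £7881 − £3400 = £4481.
£4481 is within the £10915 limit, so the insurer pays £4481.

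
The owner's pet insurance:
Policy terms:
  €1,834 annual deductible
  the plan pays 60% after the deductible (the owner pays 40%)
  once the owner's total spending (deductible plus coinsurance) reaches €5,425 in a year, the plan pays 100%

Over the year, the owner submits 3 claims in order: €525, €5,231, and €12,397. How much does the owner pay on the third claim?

Bill 1, €525: entire amount goes to the deductible. Cost to owner: €525. OOP to date €525.
Bill 2, €5,231: €1,309 finishes the deductible; €3,922 goes to coinsurance; coinsurance €3,922 × 40% = €1,568.80. Owner pays €2,877.80; OOP now €3,402.80.
Bill 3, €12,397: 40% coinsurance on €12,397 = €4,958.80. OOP would hit €8,361.60 > €5,425, so the cap limits the owner to €5,425 − €3,402.80 = €2,022.20.

€2,022.20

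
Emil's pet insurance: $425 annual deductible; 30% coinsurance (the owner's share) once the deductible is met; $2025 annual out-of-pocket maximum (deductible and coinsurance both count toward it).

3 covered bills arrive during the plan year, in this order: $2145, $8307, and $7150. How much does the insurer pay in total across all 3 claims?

$15577

Claim 1 — $2145: $425 finishes the deductible; $1720 goes to coinsurance; owner's 30% is $516. Owner owes $941 (running OOP $941). Plan pays $2145 − $941 = $1204.
Claim 2 — $8307: 30% coinsurance on $8307 = $2492.10. Adding that to $941 gives $3433.10, past the $2025 cap; owner pays only $2025 − $941 = $1084. Insurer: $8307 − $1084 = $7223.
Claim 3 — $7150: 30% coinsurance on $7150 = $2145. Adding that to $2025 gives $4170, past the $2025 cap; owner pays only $2025 − $2025 = $0. Plan pays $7150 − $0 = $7150.
Insurer total: $1204 + $7223 + $7150 = $15577.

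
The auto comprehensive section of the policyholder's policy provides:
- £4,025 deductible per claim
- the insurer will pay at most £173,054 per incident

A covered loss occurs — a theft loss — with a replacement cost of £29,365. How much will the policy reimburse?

After the deductible, £29,365 − £4,025 = £25,340 remains.
£25,340 ≤ £173,054, so the limit doesn't bind; insurer pays £25,340.

£25,340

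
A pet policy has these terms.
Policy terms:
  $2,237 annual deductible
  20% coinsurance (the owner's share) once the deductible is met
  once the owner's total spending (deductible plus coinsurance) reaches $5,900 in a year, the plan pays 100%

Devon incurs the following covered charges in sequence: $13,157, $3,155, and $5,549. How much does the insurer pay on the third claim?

$4,701

Claim 1 — $13,157: $2,237 finishes the deductible; $10,920 goes to coinsurance; coinsurance $10,920 × 20% = $2,184. Cost to owner: $4,421. OOP to date $4,421. Plan pays $13,157 − $4,421 = $8,736.
Claim 2 — $3,155: deductible already satisfied, so owner's share is 20% × $3,155 = $631. Cost to owner: $631. OOP to date $5,052. Plan pays $3,155 − $631 = $2,524.
Claim 3 — $5,549: 20% coinsurance on $5,549 = $1,109.80. That would push OOP to $6,161.80, over the $5,900 cap, so owner pays $5,900 − $5,052 = $848. Insurer: $5,549 − $848 = $4,701.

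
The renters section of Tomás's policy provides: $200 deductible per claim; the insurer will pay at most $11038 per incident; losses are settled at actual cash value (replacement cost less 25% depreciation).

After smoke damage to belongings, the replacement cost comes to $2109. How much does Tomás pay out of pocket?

Actual cash value after 25% depreciation: $2109 × 75% = $1581.75.
After the deductible, $1581.75 − $200 = $1381.75 remains.
$1381.75 ≤ $11038, so the limit doesn't bind; insurer pays $1381.75.
The tenant bears the rest of the original loss: $2109 − $1381.75 = $727.25.

$727.25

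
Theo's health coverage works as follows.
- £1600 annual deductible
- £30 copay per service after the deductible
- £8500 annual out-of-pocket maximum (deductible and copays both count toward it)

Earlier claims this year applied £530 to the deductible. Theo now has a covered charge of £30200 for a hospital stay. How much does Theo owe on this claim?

£1100

£530 of the £1600 deductible is already met, leaving £1070.
After the £1070 deductible portion, £30200 − £1070 = £29130 is subject to the copay.
Copay on this service: £30.
So the patient owes £1070 + £30 = £1100 before any cap.
Year-to-date out-of-pocket becomes £530 + £1100 = £1630, still under the £8500 maximum, so no cap applies.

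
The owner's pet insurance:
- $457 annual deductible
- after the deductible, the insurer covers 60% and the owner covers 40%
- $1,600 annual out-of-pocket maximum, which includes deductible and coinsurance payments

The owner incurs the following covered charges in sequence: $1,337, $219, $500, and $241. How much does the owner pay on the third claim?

$200

#1 ($1,337): $457 to deductible, leaving $880; coinsurance $880 × 40% = $352. Cost to owner: $809. OOP to date $809.
#2 ($219): deductible already satisfied, so owner's share is 40% × $219 = $87.60. Cost to owner: $87.60. OOP to date $896.60.
#3 ($500): 40% coinsurance on $500 = $200. Cost to owner: $200. OOP to date $1,096.60.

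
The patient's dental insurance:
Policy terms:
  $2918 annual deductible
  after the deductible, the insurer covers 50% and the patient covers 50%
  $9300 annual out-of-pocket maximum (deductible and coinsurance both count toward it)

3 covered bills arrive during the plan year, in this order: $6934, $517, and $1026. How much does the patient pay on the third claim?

$513

#1 ($6934): deductible takes $2918, $4016 remains; patient's 50% is $2008. Patient pays $4926; OOP now $4926.
#2 ($517): deductible met; 50% of $517 = $258.50. Patient owes $258.50 (running OOP $5184.50).
#3 ($1026): deductible already satisfied, so patient's share is 50% × $1026 = $513. Patient owes $513 (running OOP $5697.50).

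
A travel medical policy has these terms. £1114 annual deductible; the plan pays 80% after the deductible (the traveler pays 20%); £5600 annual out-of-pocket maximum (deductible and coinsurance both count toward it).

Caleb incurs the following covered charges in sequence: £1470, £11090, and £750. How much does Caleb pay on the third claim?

Claim 1 (£1470): deductible takes £1114, £356 remains; coinsurance £356 × 20% = £71.20. Traveler owes £1185.20 (running OOP £1185.20).
Claim 2 (£11090): deductible already satisfied, so traveler's share is 20% × £11090 = £2218. Traveler owes £2218 (running OOP £3403.20).
Claim 3 (£750): deductible met; 20% of £750 = £150. Traveler pays £150; OOP now £3553.20.

£150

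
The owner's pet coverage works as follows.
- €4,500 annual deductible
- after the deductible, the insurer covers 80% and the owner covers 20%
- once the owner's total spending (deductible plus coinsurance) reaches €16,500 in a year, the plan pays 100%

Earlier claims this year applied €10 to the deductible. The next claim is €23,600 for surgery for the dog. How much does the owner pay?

Remaining deductible: €4,500 − €10 = €4,490.
That leaves €23,600 − €4,490 = €19,110 for coinsurance.
Coinsurance: €19,110 × 20% = €3,822.
So the owner owes €4,490 + €3,822 = €8,312 before any cap.
Year-to-date out-of-pocket becomes €10 + €8,312 = €8,322, still under the €16,500 maximum, so no cap applies.

€8,312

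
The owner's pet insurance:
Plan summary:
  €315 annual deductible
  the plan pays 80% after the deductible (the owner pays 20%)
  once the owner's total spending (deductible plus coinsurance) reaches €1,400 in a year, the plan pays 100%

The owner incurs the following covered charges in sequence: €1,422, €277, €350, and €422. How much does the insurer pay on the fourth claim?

€337.60

Claim 1 — €1,422: €315 to deductible, leaving €1,107; coinsurance €1,107 × 20% = €221.40. Cost to owner: €536.40. OOP to date €536.40. Insurer: €1,422 − €536.40 = €885.60.
Claim 2 — €277: deductible already satisfied, so owner's share is 20% × €277 = €55.40. Owner pays €55.40; OOP now €591.80. Insurer: €277 − €55.40 = €221.60.
Claim 3 — €350: deductible met; 20% of €350 = €70. Owner pays €70; OOP now €661.80. Plan pays €350 − €70 = €280.
Claim 4 — €422: deductible already satisfied, so owner's share is 20% × €422 = €84.40. Owner pays €84.40; OOP now €746.20. Insurer: €422 − €84.40 = €337.60.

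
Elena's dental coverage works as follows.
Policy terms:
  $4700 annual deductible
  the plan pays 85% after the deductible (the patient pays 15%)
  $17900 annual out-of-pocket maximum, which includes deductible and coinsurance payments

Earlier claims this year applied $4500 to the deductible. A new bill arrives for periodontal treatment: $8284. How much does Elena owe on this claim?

$1412.60

$4500 of the $4700 deductible is already met, leaving $200.
The remaining $8084 (= $8284 − $200) moves to coinsurance.
Patient's 15% share of $8084 is $1212.60.
That puts the patient's cost at $200 + $1212.60 = $1412.60 before any cap.
Year-to-date out-of-pocket becomes $4500 + $1412.60 = $5912.60, still under the $17900 maximum, so no cap applies.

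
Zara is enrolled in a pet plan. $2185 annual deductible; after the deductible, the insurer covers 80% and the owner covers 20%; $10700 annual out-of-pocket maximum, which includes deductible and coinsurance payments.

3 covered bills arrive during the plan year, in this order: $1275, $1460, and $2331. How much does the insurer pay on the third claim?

$1864.80

Claim 1 — $1275: entire amount goes to the deductible. Owner pays $1275; OOP now $1275. Insurer: $1275 − $1275 = $0.
Claim 2 — $1460: $910 finishes the deductible; $550 goes to coinsurance; owner's 20% is $110. Owner owes $1020 (running OOP $2295). Insurer: $1460 − $1020 = $440.
Claim 3 — $2331: deductible already satisfied, so owner's share is 20% × $2331 = $466.20. Cost to owner: $466.20. OOP to date $2761.20. Plan pays $2331 − $466.20 = $1864.80.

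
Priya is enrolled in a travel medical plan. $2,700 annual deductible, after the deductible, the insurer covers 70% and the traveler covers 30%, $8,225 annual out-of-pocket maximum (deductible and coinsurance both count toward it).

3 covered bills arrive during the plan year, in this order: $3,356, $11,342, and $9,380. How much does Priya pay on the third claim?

#1 ($3,356): deductible takes $2,700, $656 remains; traveler's 30% is $196.80. Traveler owes $2,896.80 (running OOP $2,896.80).
#2 ($11,342): deductible met; 30% of $11,342 = $3,402.60. Cost to traveler: $3,402.60. OOP to date $6,299.40.
#3 ($9,380): deductible already satisfied, so traveler's share is 30% × $9,380 = $2,814. OOP would hit $9,113.40 > $8,225, so the cap limits the traveler to $8,225 − $6,299.40 = $1,925.60.

$1,925.60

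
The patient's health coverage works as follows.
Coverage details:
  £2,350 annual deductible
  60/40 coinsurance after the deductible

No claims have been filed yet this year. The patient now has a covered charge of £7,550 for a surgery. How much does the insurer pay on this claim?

The full £2,350 deductible is still open; £2,350 of this bill applies to it.
That leaves £7,550 − £2,350 = £5,200 for coinsurance.
Patient's 40% share of £5,200 is £2,080.
So the patient owes £2,350 + £2,080 = £4,430.
Insurer pays the balance: £7,550 − £4,430 = £3,120.

£3,120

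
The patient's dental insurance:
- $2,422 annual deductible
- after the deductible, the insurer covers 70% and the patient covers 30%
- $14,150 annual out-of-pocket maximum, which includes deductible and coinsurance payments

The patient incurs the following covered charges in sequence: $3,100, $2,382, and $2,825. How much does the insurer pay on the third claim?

$1,977.50

Claim 1 — $3,100: deductible takes $2,422, $678 remains; coinsurance $678 × 30% = $203.40. Patient owes $2,625.40 (running OOP $2,625.40). Plan pays $3,100 − $2,625.40 = $474.60.
Claim 2 — $2,382: 30% coinsurance on $2,382 = $714.60. Patient owes $714.60 (running OOP $3,340). Plan pays $2,382 − $714.60 = $1,667.40.
Claim 3 — $2,825: 30% coinsurance on $2,825 = $847.50. Cost to patient: $847.50. OOP to date $4,187.50. Insurer: $2,825 − $847.50 = $1,977.50.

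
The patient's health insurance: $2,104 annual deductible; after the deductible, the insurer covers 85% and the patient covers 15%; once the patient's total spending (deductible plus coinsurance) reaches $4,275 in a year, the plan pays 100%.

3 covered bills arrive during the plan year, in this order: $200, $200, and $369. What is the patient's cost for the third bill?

$369

Claim 1 — $200: entire amount goes to the deductible. Patient owes $200 (running OOP $200).
Claim 2 — $200: fully absorbed by the deductible. Cost to patient: $200. OOP to date $400.
Claim 3 — $369: entire amount goes to the deductible. Patient owes $369 (running OOP $769).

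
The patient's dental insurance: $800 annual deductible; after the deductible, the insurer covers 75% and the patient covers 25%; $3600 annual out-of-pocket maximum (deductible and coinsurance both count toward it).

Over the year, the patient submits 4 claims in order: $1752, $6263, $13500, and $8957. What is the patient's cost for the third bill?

$996.25

Bill 1, $1752: $800 finishes the deductible; $952 goes to coinsurance; coinsurance $952 × 25% = $238. Patient owes $1038 (running OOP $1038).
Bill 2, $6263: deductible met; 25% of $6263 = $1565.75. Cost to patient: $1565.75. OOP to date $2603.75.
Bill 3, $13500: deductible met; 25% of $13500 = $3375. Adding that to $2603.75 gives $5978.75, past the $3600 cap; patient pays only $3600 − $2603.75 = $996.25.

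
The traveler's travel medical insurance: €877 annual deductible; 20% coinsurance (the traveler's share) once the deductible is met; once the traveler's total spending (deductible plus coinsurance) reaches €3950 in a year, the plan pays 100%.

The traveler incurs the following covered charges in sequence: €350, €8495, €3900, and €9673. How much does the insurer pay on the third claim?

Bill 1, €350: all of it applies to the deductible. Traveler owes €350 (running OOP €350). Insurer: €350 − €350 = €0.
Bill 2, €8495: €527 finishes the deductible; €7968 goes to coinsurance; coinsurance €7968 × 20% = €1593.60. Traveler owes €2120.60 (running OOP €2470.60). Insurer: €8495 − €2120.60 = €6374.40.
Bill 3, €3900: deductible already satisfied, so traveler's share is 20% × €3900 = €780. Cost to traveler: €780. OOP to date €3250.60. Insurer: €3900 − €780 = €3120.

€3120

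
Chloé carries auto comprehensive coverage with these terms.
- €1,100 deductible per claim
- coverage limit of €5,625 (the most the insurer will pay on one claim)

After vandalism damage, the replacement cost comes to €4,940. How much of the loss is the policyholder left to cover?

€1,100

Subtract the deductible: €4,940 − €1,100 = €3,840.
€3,840 is within the €5,625 limit, so the insurer pays €3,840.
Policyholder's share is the uncovered remainder: €4,940 − €3,840 = €1,100.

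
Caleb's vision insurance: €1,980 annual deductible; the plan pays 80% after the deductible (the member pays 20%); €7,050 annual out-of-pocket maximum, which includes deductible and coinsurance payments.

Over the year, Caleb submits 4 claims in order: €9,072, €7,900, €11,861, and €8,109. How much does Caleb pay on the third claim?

Claim 1 (€9,072): deductible takes €1,980, €7,092 remains; coinsurance €7,092 × 20% = €1,418.40. Member owes €3,398.40 (running OOP €3,398.40).
Claim 2 (€7,900): 20% coinsurance on €7,900 = €1,580. Cost to member: €1,580. OOP to date €4,978.40.
Claim 3 (€11,861): 20% coinsurance on €11,861 = €2,372.20. That would push OOP to €7,350.60, over the €7,050 cap, so member pays €7,050 − €4,978.40 = €2,071.60.

€2,071.60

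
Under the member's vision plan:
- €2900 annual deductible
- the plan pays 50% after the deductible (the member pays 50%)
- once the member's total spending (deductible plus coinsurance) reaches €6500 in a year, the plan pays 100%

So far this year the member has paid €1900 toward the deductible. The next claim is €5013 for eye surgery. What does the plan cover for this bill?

Deductible still to meet: €2900 − €1900 = €1000.
After the €1000 deductible portion, €5013 − €1000 = €4013 is subject to coinsurance.
50% of €4013 = €2006.50 falls to the member.
Member responsibility before any cap: €1000 + €2006.50 = €3006.50.
Cumulative spending €1900 + €3006.50 = €4906.50 stays under the €6500 maximum.
Insurer pays the balance: €5013 − €3006.50 = €2006.50.

€2006.50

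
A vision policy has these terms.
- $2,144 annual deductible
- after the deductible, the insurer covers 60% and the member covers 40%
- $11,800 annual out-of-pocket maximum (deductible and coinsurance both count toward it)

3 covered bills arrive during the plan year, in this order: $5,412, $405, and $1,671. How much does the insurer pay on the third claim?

$1,002.60

Bill 1, $5,412: $2,144 finishes the deductible; $3,268 goes to coinsurance; coinsurance $3,268 × 40% = $1,307.20. Member owes $3,451.20 (running OOP $3,451.20). Insurer: $5,412 − $3,451.20 = $1,960.80.
Bill 2, $405: 40% coinsurance on $405 = $162. Member owes $162 (running OOP $3,613.20). Insurer: $405 − $162 = $243.
Bill 3, $1,671: deductible met; 40% of $1,671 = $668.40. Member pays $668.40; OOP now $4,281.60. Plan pays $1,671 − $668.40 = $1,002.60.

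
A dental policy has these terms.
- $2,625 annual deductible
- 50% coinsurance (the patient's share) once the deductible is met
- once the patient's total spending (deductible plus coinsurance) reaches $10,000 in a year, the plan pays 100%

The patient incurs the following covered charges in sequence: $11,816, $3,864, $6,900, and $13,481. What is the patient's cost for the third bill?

#1 ($11,816): $2,625 finishes the deductible; $9,191 goes to coinsurance; 50% of $9,191 = $4,595.50. Cost to patient: $7,220.50. OOP to date $7,220.50.
#2 ($3,864): 50% coinsurance on $3,864 = $1,932. Patient owes $1,932 (running OOP $9,152.50).
#3 ($6,900): deductible met; 50% of $6,900 = $3,450. Adding that to $9,152.50 gives $12,602.50, past the $10,000 cap; patient pays only $10,000 − $9,152.50 = $847.50.

$847.50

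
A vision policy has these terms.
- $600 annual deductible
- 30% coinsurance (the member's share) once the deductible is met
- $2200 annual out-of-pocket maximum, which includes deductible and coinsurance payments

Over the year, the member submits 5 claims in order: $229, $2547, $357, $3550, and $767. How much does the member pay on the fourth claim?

Claim 1 — $229: all of it applies to the deductible. Member pays $229; OOP now $229.
Claim 2 — $2547: deductible takes $371, $2176 remains; 30% of $2176 = $652.80. Cost to member: $1023.80. OOP to date $1252.80.
Claim 3 — $357: deductible met; 30% of $357 = $107.10. Cost to member: $107.10. OOP to date $1359.90.
Claim 4 — $3550: 30% coinsurance on $3550 = $1065. That would push OOP to $2424.90, over the $2200 cap, so member pays $2200 − $1359.90 = $840.10.

$840.10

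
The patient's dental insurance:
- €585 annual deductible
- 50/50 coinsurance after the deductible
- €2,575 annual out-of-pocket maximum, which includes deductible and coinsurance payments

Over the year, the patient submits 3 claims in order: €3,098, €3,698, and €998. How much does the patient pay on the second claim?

€733.50

Claim 1 (€3,098): €585 finishes the deductible; €2,513 goes to coinsurance; patient's 50% is €1,256.50. Cost to patient: €1,841.50. OOP to date €1,841.50.
Claim 2 (€3,698): deductible met; 50% of €3,698 = €1,849. Adding that to €1,841.50 gives €3,690.50, past the €2,575 cap; patient pays only €2,575 − €1,841.50 = €733.50.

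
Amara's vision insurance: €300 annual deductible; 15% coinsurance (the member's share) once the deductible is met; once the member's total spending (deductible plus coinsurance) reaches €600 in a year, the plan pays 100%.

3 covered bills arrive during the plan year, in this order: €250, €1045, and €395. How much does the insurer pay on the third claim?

Claim 1 (€250): fully absorbed by the deductible. Member owes €250 (running OOP €250). Insurer: €250 − €250 = €0.
Claim 2 (€1045): deductible takes €50, €995 remains; 15% of €995 = €149.25. Member owes €199.25 (running OOP €449.25). Insurer: €1045 − €199.25 = €845.75.
Claim 3 (€395): 15% coinsurance on €395 = €59.25. Member pays €59.25; OOP now €508.50. Insurer: €395 − €59.25 = €335.75.

€335.75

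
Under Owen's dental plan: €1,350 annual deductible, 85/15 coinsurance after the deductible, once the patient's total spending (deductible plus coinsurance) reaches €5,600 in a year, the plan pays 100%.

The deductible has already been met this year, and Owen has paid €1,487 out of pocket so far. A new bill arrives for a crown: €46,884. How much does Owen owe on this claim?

€4,113

With the deductible met, the entire €46,884 is subject to coinsurance.
Coinsurance: €46,884 × 15% = €7,032.60.
That would bring total out-of-pocket to €8,519.60, past the €5,600 cap. The patient is capped at €5,600 − €1,487 = €4,113 on this claim.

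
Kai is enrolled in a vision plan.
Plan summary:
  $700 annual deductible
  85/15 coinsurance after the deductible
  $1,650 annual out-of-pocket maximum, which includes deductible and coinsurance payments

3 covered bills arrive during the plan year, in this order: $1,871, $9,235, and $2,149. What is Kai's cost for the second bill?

$774.35

#1 ($1,871): $700 to deductible, leaving $1,171; coinsurance $1,171 × 15% = $175.65. Member owes $875.65 (running OOP $875.65).
#2 ($9,235): deductible already satisfied, so member's share is 15% × $9,235 = $1,385.25. That would push OOP to $2,260.90, over the $1,650 cap, so member pays $1,650 − $875.65 = $774.35.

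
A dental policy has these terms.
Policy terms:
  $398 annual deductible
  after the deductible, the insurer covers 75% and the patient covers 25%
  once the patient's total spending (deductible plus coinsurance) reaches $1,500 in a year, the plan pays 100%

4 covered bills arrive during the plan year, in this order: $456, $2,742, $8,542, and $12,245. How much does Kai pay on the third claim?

$402

Bill 1, $456: deductible takes $398, $58 remains; 25% of $58 = $14.50. Patient pays $412.50; OOP now $412.50.
Bill 2, $2,742: 25% coinsurance on $2,742 = $685.50. Patient owes $685.50 (running OOP $1,098).
Bill 3, $8,542: deductible already satisfied, so patient's share is 25% × $8,542 = $2,135.50. That would push OOP to $3,233.50, over the $1,500 cap, so patient pays $1,500 − $1,098 = $402.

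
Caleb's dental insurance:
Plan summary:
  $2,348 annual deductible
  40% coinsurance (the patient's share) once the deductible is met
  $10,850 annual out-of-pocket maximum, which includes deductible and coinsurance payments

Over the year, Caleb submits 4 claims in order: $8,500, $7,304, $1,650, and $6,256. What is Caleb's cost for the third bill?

$660

Claim 1 ($8,500): $2,348 finishes the deductible; $6,152 goes to coinsurance; coinsurance $6,152 × 40% = $2,460.80. Patient pays $4,808.80; OOP now $4,808.80.
Claim 2 ($7,304): 40% coinsurance on $7,304 = $2,921.60. Patient pays $2,921.60; OOP now $7,730.40.
Claim 3 ($1,650): deductible met; 40% of $1,650 = $660. Patient owes $660 (running OOP $8,390.40).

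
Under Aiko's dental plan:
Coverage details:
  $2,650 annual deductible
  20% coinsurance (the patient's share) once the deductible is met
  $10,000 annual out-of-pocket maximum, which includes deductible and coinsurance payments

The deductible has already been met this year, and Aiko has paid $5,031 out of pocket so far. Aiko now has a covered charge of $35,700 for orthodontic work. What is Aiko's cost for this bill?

With the deductible met, the entire $35,700 is subject to coinsurance.
20% of $35,700 = $7,140 falls to the patient.
Adding $7,140 to the $5,031 already spent would give $12,171, which exceeds the $10,000 cap; the patient pays just $10,000 − $5,031 = $4,969.

$4,969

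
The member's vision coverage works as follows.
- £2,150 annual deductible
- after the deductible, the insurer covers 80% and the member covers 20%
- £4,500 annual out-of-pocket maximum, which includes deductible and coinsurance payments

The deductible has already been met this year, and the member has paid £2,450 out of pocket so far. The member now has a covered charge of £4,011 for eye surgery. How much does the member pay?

£802.20

With the deductible met, the entire £4,011 is subject to coinsurance.
Coinsurance: £4,011 × 20% = £802.20.
Cumulative spending £2,450 + £802.20 = £3,252.20 stays under the £4,500 maximum.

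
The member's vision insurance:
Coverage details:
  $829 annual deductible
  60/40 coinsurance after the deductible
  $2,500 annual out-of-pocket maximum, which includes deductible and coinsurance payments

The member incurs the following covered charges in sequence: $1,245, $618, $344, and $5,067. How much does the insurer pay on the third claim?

$206.40

#1 ($1,245): $829 to deductible, leaving $416; 40% of $416 = $166.40. Member pays $995.40; OOP now $995.40. Plan pays $1,245 − $995.40 = $249.60.
#2 ($618): 40% coinsurance on $618 = $247.20. Member owes $247.20 (running OOP $1,242.60). Plan pays $618 − $247.20 = $370.80.
#3 ($344): deductible already satisfied, so member's share is 40% × $344 = $137.60. Member pays $137.60; OOP now $1,380.20. Plan pays $344 − $137.60 = $206.40.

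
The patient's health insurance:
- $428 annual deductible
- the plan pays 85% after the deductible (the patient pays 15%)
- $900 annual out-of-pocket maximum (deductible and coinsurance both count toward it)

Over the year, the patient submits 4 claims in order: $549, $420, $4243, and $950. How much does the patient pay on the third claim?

$390.85

#1 ($549): $428 to deductible, leaving $121; patient's 15% is $18.15. Patient pays $446.15; OOP now $446.15.
#2 ($420): 15% coinsurance on $420 = $63. Cost to patient: $63. OOP to date $509.15.
#3 ($4243): deductible met; 15% of $4243 = $636.45. Adding that to $509.15 gives $1145.60, past the $900 cap; patient pays only $900 − $509.15 = $390.85.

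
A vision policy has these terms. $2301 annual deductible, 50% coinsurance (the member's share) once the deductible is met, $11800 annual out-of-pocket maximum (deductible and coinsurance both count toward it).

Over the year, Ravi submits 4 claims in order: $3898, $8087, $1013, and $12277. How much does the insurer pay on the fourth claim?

Claim 1 ($3898): $2301 finishes the deductible; $1597 goes to coinsurance; coinsurance $1597 × 50% = $798.50. Member pays $3099.50; OOP now $3099.50. Insurer: $3898 − $3099.50 = $798.50.
Claim 2 ($8087): 50% coinsurance on $8087 = $4043.50. Member owes $4043.50 (running OOP $7143). Insurer: $8087 − $4043.50 = $4043.50.
Claim 3 ($1013): 50% coinsurance on $1013 = $506.50. Cost to member: $506.50. OOP to date $7649.50. Insurer: $1013 − $506.50 = $506.50.
Claim 4 ($12277): deductible already satisfied, so member's share is 50% × $12277 = $6138.50. Adding that to $7649.50 gives $13788, past the $11800 cap; member pays only $11800 − $7649.50 = $4150.50. Insurer: $12277 − $4150.50 = $8126.50.

$8126.50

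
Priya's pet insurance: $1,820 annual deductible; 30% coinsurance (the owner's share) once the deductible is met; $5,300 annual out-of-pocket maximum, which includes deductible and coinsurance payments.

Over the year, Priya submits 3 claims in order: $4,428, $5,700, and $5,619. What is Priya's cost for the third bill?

Bill 1, $4,428: $1,820 to deductible, leaving $2,608; coinsurance $2,608 × 30% = $782.40. Owner owes $2,602.40 (running OOP $2,602.40).
Bill 2, $5,700: 30% coinsurance on $5,700 = $1,710. Cost to owner: $1,710. OOP to date $4,312.40.
Bill 3, $5,619: deductible met; 30% of $5,619 = $1,685.70. Adding that to $4,312.40 gives $5,998.10, past the $5,300 cap; owner pays only $5,300 − $4,312.40 = $987.60.

$987.60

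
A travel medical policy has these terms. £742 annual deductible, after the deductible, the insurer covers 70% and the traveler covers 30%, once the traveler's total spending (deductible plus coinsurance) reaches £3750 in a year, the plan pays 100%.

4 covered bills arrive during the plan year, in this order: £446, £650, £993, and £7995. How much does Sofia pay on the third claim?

Claim 1 (£446): fully absorbed by the deductible. Traveler pays £446; OOP now £446.
Claim 2 (£650): £296 to deductible, leaving £354; 30% of £354 = £106.20. Traveler pays £402.20; OOP now £848.20.
Claim 3 (£993): deductible already satisfied, so traveler's share is 30% × £993 = £297.90. Traveler pays £297.90; OOP now £1146.10.

£297.90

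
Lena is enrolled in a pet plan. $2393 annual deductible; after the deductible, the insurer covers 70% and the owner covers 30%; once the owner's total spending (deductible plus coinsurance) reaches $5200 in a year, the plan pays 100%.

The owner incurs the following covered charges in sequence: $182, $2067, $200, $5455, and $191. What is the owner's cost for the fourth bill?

Bill 1, $182: all of it applies to the deductible. Owner owes $182 (running OOP $182).
Bill 2, $2067: entire amount goes to the deductible. Owner owes $2067 (running OOP $2249).
Bill 3, $200: $144 to deductible, leaving $56; 30% of $56 = $16.80. Owner owes $160.80 (running OOP $2409.80).
Bill 4, $5455: deductible met; 30% of $5455 = $1636.50. Owner pays $1636.50; OOP now $4046.30.

$1636.50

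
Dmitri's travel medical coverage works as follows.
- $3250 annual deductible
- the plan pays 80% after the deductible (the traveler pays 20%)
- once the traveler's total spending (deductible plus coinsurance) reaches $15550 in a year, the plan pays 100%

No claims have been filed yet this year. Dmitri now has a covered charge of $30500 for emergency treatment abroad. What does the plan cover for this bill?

$21800

The full $3250 deductible is still open; $3250 of this bill applies to it.
The remaining $27250 (= $30500 − $3250) moves to coinsurance.
Traveler's 20% share of $27250 is $5450.
So the traveler owes $3250 + $5450 = $8700 before any cap.
Year-to-date out-of-pocket becomes $0 + $8700 = $8700, still under the $15550 maximum, so no cap applies.
The insurer covers the remainder: $30500 − $8700 = $21800.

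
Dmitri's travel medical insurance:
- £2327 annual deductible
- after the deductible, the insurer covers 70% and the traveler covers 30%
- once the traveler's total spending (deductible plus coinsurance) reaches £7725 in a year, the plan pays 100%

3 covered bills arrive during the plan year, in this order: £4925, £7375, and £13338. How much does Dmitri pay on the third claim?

#1 (£4925): £2327 to deductible, leaving £2598; coinsurance £2598 × 30% = £779.40. Traveler owes £3106.40 (running OOP £3106.40).
#2 (£7375): deductible met; 30% of £7375 = £2212.50. Traveler pays £2212.50; OOP now £5318.90.
#3 (£13338): deductible already satisfied, so traveler's share is 30% × £13338 = £4001.40. OOP would hit £9320.30 > £7725, so the cap limits the traveler to £7725 − £5318.90 = £2406.10.

£2406.10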